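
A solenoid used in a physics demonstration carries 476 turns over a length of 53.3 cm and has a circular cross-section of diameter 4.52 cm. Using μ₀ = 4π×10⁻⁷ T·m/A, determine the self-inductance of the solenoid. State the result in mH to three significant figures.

A = π(d/2)² = π(2.260×10^-2 m)² = 1.6046×10^-3 m².
For a long solenoid, L = μ₀N²A/ℓ.
L = (4π×10⁻⁷)(476)²(1.6046×10^-3)/(0.533 m) = 8.572×10^-4 H.

L ≈ 0.857 mH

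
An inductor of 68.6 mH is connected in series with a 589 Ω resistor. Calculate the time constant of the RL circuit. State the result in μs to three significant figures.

τ = L/R = (6.860×10^-2 H)/(589 Ω) = 1.1647×10^-4 s.

τ ≈ 116 μs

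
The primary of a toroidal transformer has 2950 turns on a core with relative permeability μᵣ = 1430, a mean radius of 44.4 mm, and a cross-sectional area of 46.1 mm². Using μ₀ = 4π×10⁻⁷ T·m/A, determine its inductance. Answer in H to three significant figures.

For a thin toroid, L = μ₀μᵣN²A/(2πR).
L = (4π×10⁻⁷)(1430)(2950)²(4.610×10^-5) / (2π×4.440×10^-2 m) = 2.584 H.

L ≈ 2.58 H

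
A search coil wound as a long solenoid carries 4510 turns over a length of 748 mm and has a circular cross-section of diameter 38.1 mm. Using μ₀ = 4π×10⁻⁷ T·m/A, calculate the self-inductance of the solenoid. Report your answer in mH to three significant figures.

A = π(d/2)² = π(1.905×10^-2 m)² = 1.140×10^-3 m².
For a long solenoid, L = μ₀N²A/ℓ.
L = (4π×10⁻⁷)(4510)²(1.140×10^-3)/(0.748 m) = 3.896×10^-2 H.

L ≈ 39.0 mH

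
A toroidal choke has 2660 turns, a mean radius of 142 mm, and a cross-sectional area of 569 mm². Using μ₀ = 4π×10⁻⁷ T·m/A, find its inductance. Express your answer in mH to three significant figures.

For a thin toroid, L = μ₀N²A/(2πR).
L = (4π×10⁻⁷)(2660)²(5.690×10^-4) / (2π×0.142 m) = 5.670×10^-3 H.

L ≈ 5.67 mH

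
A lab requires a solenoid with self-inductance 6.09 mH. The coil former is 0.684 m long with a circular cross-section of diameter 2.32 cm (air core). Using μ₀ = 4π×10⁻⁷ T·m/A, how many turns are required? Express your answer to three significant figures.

A = π(d/2)² = π(1.160×10^-2 m)² = 4.227×10^-4 m².
From L = μ₀N²A/ℓ, N = √(Lℓ / (μ₀A)).
N = √[(6.090×10^-3)(0.684) / ((4π×10⁻⁷)×4.227×10^-4)] = √(7.841×10^6) ≈ 2800.3.

N ≈ 2800 turns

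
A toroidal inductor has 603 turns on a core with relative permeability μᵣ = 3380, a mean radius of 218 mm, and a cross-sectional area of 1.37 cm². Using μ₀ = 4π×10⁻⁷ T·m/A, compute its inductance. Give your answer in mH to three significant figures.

L ≈ 154 mH

For a thin toroid, L = μ₀μᵣN²A/(2πR).
L = (4π×10⁻⁷)(3380)(603)²(1.370×10^-4) / (2π×0.218 m) = 0.15447 H.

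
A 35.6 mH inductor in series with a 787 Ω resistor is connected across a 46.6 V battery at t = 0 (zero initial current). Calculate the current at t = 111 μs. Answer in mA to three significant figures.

I ≈ 54.1 mA

τ = L/R = 3.560×10^-2/787 = 4.524×10^-5 s; final current I_∞ = ε/R = 46.6/787 = 5.921×10^-2 A.
I(t) = I_∞(1 − e^(−t/τ)) with t/τ = 2.454.
I = (5.921×10^-2)(1 − e^(−2.454)) = 5.412×10^-2 A.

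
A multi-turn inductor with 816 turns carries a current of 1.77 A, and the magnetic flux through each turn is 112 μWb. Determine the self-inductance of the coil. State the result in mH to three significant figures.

Self-inductance is defined by L = NΦ_B/I (flux linkage over current).
L = (816)(1.120×10^-4 Wb)/(1.77 A) = 5.163×10^-2 H.

L ≈ 51.6 mH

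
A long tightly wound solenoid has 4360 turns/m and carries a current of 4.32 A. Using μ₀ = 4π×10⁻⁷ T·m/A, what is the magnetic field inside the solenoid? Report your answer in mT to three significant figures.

B ≈ 23.7 mT

Inside a long solenoid, B = μ₀nI.
B = (4π×10⁻⁷)(4.360×10^3 m⁻¹)(4.32 A) = 2.367×10^-2 T.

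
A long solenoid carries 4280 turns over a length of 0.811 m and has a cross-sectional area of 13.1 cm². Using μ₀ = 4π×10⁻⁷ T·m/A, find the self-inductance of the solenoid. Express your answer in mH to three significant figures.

L ≈ 37.2 mH

A = 13.1 cm² = 1.310×10^-3 m².
For a long solenoid, L = μ₀N²A/ℓ.
L = (4π×10⁻⁷)(4280)²(1.310×10^-3)/(0.811 m) = 3.718×10^-2 H.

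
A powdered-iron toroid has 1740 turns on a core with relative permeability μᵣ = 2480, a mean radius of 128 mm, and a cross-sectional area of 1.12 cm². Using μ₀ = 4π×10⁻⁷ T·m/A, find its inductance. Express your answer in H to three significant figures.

For a thin toroid, L = μ₀μᵣN²A/(2πR).
L = (4π×10⁻⁷)(2480)(1740)²(1.120×10^-4) / (2π×0.128 m) = 1.314 H.

L ≈ 1.31 H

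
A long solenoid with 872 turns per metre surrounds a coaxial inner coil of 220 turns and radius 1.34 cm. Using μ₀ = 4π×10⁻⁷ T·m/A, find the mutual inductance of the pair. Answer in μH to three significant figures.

The outer solenoid produces a uniform field B₁ = μ₀n₁I₁ across the inner coil,
so the flux linkage is N₂Φ = N₂B₁A₂ = μ₀n₁N₂A₂·I₁, giving M = μ₀n₁N₂A₂.
A₂ = πr² = π(1.340×10^-2 m)² = 5.641×10^-4 m².
M = (4π×10⁻⁷)(872)(220)(5.641×10^-4) = 1.360×10^-4 H.

M ≈ 136 μH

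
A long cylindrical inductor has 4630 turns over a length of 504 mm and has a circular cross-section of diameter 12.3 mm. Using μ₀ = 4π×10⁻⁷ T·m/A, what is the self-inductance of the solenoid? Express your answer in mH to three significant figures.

A = π(d/2)² = π(6.150×10^-3 m)² = 1.188×10^-4 m².
For a long solenoid, L = μ₀N²A/ℓ.
L = (4π×10⁻⁷)(4630)²(1.188×10^-4)/(0.504 m) = 6.351×10^-3 H.

L ≈ 6.35 mH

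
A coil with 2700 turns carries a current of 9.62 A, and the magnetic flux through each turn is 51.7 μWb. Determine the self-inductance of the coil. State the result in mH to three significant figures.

L ≈ 14.5 mH

Self-inductance is defined by L = NΦ_B/I (flux linkage over current).
L = (2700)(5.170×10^-5 Wb)/(9.62 A) = 1.451×10^-2 H.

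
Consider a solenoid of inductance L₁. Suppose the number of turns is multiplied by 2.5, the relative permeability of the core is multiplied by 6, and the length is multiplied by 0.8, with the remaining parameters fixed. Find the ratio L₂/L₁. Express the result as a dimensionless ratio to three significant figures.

For a solenoid, L ∝ μᵣN²A/ℓ.
L₂/L₁ = (2.5)^2 × (6) × (0.8)^-1 = 46.9.

L₂/L₁ = 46.9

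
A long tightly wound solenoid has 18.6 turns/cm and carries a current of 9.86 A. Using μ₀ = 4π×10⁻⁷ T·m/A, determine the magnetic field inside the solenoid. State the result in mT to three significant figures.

Inside a long solenoid, B = μ₀nI.
B = (4π×10⁻⁷)(1.860×10^3 m⁻¹)(9.86 A) = 2.3046×10^-2 T.

B ≈ 23.0 mT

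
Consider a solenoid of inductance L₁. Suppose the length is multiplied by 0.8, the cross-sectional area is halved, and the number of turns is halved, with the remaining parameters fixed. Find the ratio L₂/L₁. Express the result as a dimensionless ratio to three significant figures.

For a solenoid, L ∝ μᵣN²A/ℓ.
L₂/L₁ = (0.8)^-1 × (0.5) × (0.5)^2 = 0.156.

L₂/L₁ = 0.156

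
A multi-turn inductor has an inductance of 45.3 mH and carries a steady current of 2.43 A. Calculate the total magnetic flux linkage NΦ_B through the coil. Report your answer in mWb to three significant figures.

NΦ_B ≈ 110 mWb

From L = NΦ_B/I, the flux linkage is NΦ_B = LI.
NΦ_B = (4.530×10^-2 H)(2.43 A) = 0.1101 Wb.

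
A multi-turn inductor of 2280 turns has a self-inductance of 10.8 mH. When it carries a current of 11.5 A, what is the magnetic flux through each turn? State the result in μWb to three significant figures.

Φ_B ≈ 54.5 μWb

From L = NΦ_B/I, the flux per turn is Φ_B = LI/N.
Φ_B = (1.080×10^-2 H)(11.5 A)/2280 = 5.447×10^-5 Wb.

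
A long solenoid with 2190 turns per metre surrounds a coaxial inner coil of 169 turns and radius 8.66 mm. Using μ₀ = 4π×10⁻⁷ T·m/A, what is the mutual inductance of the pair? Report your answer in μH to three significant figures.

M ≈ 110 μH

The outer solenoid produces a uniform field B₁ = μ₀n₁I₁ across the inner coil,
so the flux linkage is N₂Φ = N₂B₁A₂ = μ₀n₁N₂A₂·I₁, giving M = μ₀n₁N₂A₂.
A₂ = πr² = π(8.660×10^-3 m)² = 2.356×10^-4 m².
M = (4π×10⁻⁷)(2190)(169)(2.356×10^-4) = 1.096×10^-4 H.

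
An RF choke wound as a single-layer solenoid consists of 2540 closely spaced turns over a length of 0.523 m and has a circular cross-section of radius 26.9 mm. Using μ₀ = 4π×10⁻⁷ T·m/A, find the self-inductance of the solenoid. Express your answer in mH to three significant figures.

A = πr² = π(2.690×10^-2 m)² = 2.273×10^-3 m².
For a long solenoid, L = μ₀N²A/ℓ.
L = (4π×10⁻⁷)(2540)²(2.273×10^-3)/(0.523 m) = 3.524×10^-2 H.

L ≈ 35.2 mH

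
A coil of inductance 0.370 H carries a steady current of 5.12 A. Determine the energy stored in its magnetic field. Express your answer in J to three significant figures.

Stored magnetic energy: U = ½LI².
U = ½(0.37 H)(5.12 A)² = 4.85 J.

U ≈ 4.85 J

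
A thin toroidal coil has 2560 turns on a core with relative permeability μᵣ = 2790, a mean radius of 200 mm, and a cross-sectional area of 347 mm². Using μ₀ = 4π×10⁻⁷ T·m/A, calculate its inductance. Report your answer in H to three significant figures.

L ≈ 6.34 H

For a thin toroid, L = μ₀μᵣN²A/(2πR).
L = (4π×10⁻⁷)(2790)(2560)²(3.470×10^-4) / (2π×0.2 m) = 6.3447 H.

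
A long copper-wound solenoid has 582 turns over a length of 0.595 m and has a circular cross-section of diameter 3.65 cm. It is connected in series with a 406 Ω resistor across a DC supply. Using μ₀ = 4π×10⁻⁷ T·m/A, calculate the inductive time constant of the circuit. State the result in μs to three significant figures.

A = π(d/2)² = π(1.825×10^-2 m)² = 1.046×10^-3 m².
L = μ₀N²A/ℓ = (4π×10⁻⁷)(582)²(1.046×10^-3)/(0.595) = 7.485×10^-4 H.
τ = L/R = (7.485×10^-4)/(406) = 1.844×10^-6 s.

τ ≈ 1.84 μs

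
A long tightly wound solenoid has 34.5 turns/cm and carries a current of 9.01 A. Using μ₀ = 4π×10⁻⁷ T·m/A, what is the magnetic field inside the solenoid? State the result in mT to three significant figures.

B ≈ 39.1 mT

Inside a long solenoid, B = μ₀nI.
B = (4π×10⁻⁷)(3.450×10^3 m⁻¹)(9.01 A) = 3.906×10^-2 T.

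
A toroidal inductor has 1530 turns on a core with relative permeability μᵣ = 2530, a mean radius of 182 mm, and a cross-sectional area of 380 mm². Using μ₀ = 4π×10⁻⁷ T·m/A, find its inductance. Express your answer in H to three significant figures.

L ≈ 2.47 H

For a thin toroid, L = μ₀μᵣN²A/(2πR).
L = (4π×10⁻⁷)(2530)(1530)²(3.800×10^-4) / (2π×0.182 m) = 2.473 H.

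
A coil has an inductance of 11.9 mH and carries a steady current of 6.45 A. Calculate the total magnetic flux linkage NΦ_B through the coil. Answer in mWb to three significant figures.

NΦ_B ≈ 76.8 mWb

From L = NΦ_B/I, the flux linkage is NΦ_B = LI.
NΦ_B = (1.190×10^-2 H)(6.45 A) = 7.676×10^-2 Wb.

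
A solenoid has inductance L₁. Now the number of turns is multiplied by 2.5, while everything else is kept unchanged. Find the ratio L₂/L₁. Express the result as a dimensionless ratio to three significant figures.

L₂/L₁ = 6.25

For a solenoid, L ∝ μᵣN²A/ℓ.
L₂/L₁ = (2.5)^2 = 6.25.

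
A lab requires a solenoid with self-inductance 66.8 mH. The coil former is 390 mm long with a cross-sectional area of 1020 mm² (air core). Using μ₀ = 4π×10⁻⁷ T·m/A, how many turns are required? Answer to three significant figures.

N ≈ 4510 turns

A = 1020 mm² = 1.020×10^-3 m².
From L = μ₀N²A/ℓ, N = √(Lℓ / (μ₀A)).
N = √[(6.680×10^-2)(0.39) / ((4π×10⁻⁷)×1.020×10^-3)] = √(2.033×10^7) ≈ 4508.3.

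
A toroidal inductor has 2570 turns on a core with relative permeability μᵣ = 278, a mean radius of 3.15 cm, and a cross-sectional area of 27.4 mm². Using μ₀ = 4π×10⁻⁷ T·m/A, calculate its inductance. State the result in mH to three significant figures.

L ≈ 319 mH

For a thin toroid, L = μ₀μᵣN²A/(2πR).
L = (4π×10⁻⁷)(278)(2570)²(2.740×10^-5) / (2π×3.150×10^-2 m) = 0.3194 H.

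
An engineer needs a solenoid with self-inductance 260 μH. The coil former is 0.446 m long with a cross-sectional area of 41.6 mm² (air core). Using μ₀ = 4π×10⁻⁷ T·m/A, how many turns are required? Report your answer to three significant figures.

A = 41.6 mm² = 4.160×10^-5 m².
From L = μ₀N²A/ℓ, N = √(Lℓ / (μ₀A)).
N = √[(2.600×10^-4)(0.446) / ((4π×10⁻⁷)×4.160×10^-5)] = √(2.218×10^6) ≈ 1489.4.

N ≈ 1490 turns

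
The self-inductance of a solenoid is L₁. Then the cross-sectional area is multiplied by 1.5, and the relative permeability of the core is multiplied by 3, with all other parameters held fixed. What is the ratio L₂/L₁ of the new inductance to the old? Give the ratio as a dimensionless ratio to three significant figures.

For a solenoid, L ∝ μᵣN²A/ℓ.
L₂/L₁ = (1.5) × (3) = 4.50.

L₂/L₁ = 4.50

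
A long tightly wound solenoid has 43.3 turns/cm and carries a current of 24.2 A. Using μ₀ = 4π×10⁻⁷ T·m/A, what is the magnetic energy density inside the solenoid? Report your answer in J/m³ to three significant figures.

B = μ₀nI = (4π×10⁻⁷)(4.330×10^3)(24.2) = 0.1317 T.
u = B²/(2μ₀) = (0.1317)²/(2×4π×10⁻⁷) = 6.899×10^3 J/m³.

u ≈ 6900 J/m³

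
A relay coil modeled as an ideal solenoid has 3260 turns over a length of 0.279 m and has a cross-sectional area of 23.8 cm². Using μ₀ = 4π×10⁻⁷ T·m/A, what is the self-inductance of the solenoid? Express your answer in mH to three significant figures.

L ≈ 114 mH

A = 23.8 cm² = 2.380×10^-3 m².
For a long solenoid, L = μ₀N²A/ℓ.
L = (4π×10⁻⁷)(3260)²(2.380×10^-3)/(0.279 m) = 0.1139 H.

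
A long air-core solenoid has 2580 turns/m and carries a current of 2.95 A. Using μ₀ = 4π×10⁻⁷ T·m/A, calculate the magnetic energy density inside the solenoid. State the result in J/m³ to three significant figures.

B = μ₀nI = (4π×10⁻⁷)(2.580×10^3)(2.95) = 9.564×10^-3 T.
u = B²/(2μ₀) = (9.564×10^-3)²/(2×4π×10⁻⁷) = 36.4 J/m³.

u ≈ 36.4 J/m³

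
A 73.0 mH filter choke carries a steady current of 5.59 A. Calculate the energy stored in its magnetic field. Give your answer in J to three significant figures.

Stored magnetic energy: U = ½LI².
U = ½(7.300×10^-2 H)(5.59 A)² = 1.141 J.

U ≈ 1.14 J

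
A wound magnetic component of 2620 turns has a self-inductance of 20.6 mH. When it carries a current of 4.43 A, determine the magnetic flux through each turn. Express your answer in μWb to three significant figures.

From L = NΦ_B/I, the flux per turn is Φ_B = LI/N.
Φ_B = (2.060×10^-2 H)(4.43 A)/2620 = 3.483×10^-5 Wb.

Φ_B ≈ 34.8 μWb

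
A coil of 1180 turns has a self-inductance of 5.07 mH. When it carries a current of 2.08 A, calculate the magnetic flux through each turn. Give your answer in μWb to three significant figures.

Φ_B ≈ 8.94 μWb

From L = NΦ_B/I, the flux per turn is Φ_B = LI/N.
Φ_B = (5.070×10^-3 H)(2.08 A)/1180 = 8.937×10^-6 Wb.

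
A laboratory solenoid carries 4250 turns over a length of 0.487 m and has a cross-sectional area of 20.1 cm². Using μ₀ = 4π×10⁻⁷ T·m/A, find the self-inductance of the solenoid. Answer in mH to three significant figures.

L ≈ 93.7 mH

A = 20.1 cm² = 2.010×10^-3 m².
For a long solenoid, L = μ₀N²A/ℓ.
L = (4π×10⁻⁷)(4250)²(2.010×10^-3)/(0.487 m) = 9.368×10^-2 H.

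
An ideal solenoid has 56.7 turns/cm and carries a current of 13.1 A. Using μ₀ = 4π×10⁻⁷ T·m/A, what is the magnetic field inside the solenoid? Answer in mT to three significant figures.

B ≈ 93.3 mT

Inside a long solenoid, B = μ₀nI.
B = (4π×10⁻⁷)(5.670×10^3 m⁻¹)(13.1 A) = 9.334×10^-2 T.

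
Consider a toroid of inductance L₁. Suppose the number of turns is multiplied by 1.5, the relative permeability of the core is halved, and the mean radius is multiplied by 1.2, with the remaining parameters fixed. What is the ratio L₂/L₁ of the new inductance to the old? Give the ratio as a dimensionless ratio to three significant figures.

For a toroid, L ∝ μᵣN²A/R.
L₂/L₁ = (1.5)^2 × (0.5) × (1.2)^-1 = 0.938.

L₂/L₁ = 0.938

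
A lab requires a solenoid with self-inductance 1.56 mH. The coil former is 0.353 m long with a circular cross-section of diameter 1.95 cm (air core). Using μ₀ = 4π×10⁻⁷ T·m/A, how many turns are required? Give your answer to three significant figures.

N ≈ 1210 turns

A = π(d/2)² = π(9.750×10^-3 m)² = 2.986×10^-4 m².
From L = μ₀N²A/ℓ, N = √(Lℓ / (μ₀A)).
N = √[(1.560×10^-3)(0.353) / ((4π×10⁻⁷)×2.986×10^-4)] = √(1.467×10^6) ≈ 1211.3.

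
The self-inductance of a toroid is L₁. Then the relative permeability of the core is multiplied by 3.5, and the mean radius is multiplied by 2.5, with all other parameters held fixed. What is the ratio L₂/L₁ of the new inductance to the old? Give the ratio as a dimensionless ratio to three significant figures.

For a toroid, L ∝ μᵣN²A/R.
L₂/L₁ = (3.5) × (2.5)^-1 = 1.40.

L₂/L₁ = 1.40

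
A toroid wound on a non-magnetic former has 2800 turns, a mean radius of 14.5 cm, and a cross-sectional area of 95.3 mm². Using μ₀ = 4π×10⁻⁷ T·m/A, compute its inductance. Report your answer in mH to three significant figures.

For a thin toroid, L = μ₀N²A/(2πR).
L = (4π×10⁻⁷)(2800)²(9.530×10^-5) / (2π×0.145 m) = 1.031×10^-3 H.

L ≈ 1.03 mH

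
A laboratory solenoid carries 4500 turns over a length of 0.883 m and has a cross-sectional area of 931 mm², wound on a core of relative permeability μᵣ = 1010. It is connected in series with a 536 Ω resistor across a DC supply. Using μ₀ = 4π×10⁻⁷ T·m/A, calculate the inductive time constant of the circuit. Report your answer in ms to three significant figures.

A = 931 mm² = 9.310×10^-4 m².
L = μ₀μᵣN²A/ℓ = (4π×10⁻⁷)(1010)(4500)²(9.310×10^-4)/(0.883) = 27.1 H.
τ = L/R = (27.1)/(536) = 5.056×10^-2 s.

τ ≈ 50.6 ms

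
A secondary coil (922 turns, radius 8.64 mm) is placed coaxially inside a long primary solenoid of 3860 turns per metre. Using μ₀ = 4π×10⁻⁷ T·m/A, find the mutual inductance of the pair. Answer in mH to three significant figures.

M ≈ 1.05 mH

The outer solenoid produces a uniform field B₁ = μ₀n₁I₁ across the inner coil,
so the flux linkage is N₂Φ = N₂B₁A₂ = μ₀n₁N₂A₂·I₁, giving M = μ₀n₁N₂A₂.
A₂ = πr² = π(8.640×10^-3 m)² = 2.345×10^-4 m².
M = (4π×10⁻⁷)(3860)(922)(2.345×10^-4) = 1.049×10^-3 H.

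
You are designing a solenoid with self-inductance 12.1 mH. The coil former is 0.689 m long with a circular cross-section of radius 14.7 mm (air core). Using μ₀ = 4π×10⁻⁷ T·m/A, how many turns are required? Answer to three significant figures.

A = πr² = π(1.470×10^-2 m)² = 6.789×10^-4 m².
From L = μ₀N²A/ℓ, N = √(Lℓ / (μ₀A)).
N = √[(1.210×10^-2)(0.689) / ((4π×10⁻⁷)×6.789×10^-4)] = √(9.773×10^6) ≈ 3126.1.

N ≈ 3130 turns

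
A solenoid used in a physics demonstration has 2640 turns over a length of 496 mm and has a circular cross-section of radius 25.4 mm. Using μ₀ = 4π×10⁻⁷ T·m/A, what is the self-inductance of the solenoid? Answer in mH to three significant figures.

A = πr² = π(2.540×10^-2 m)² = 2.027×10^-3 m².
For a long solenoid, L = μ₀N²A/ℓ.
L = (4π×10⁻⁷)(2640)²(2.027×10^-3)/(0.496 m) = 3.579×10^-2 H.

L ≈ 35.8 mH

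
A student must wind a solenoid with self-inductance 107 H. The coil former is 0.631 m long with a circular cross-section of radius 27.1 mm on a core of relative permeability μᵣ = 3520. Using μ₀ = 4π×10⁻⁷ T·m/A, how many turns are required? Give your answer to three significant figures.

A = πr² = π(2.710×10^-2 m)² = 2.307×10^-3 m².
From L = μ₀μᵣN²A/ℓ, N = √(Lℓ / (μ₀μᵣA)).
N = √[(107)(0.631) / ((4π×10⁻⁷)(3520)×2.307×10^-3)] = √(6.616×10^6) ≈ 2572.1.

N ≈ 2570 turns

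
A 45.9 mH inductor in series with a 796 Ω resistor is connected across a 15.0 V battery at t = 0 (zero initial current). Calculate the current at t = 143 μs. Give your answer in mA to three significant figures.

τ = L/R = 4.590×10^-2/796 = 5.766×10^-5 s; final current I_∞ = ε/R = 15.0/796 = 1.884×10^-2 A.
I(t) = I_∞(1 − e^(−t/τ)) with t/τ = 2.480.
I = (1.884×10^-2)(1 − e^(−2.480)) = 1.727×10^-2 A.

I ≈ 17.3 mA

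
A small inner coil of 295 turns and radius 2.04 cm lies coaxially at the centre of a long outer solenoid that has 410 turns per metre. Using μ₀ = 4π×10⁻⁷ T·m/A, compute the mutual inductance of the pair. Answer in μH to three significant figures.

The outer solenoid produces a uniform field B₁ = μ₀n₁I₁ across the inner coil,
so the flux linkage is N₂Φ = N₂B₁A₂ = μ₀n₁N₂A₂·I₁, giving M = μ₀n₁N₂A₂.
A₂ = πr² = π(2.040×10^-2 m)² = 1.307×10^-3 m².
M = (4π×10⁻⁷)(410)(295)(1.307×10^-3) = 1.987×10^-4 H.

M ≈ 199 μH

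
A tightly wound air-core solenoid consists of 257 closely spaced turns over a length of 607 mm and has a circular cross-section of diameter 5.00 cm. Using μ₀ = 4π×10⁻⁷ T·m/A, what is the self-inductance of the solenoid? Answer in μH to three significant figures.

A = π(d/2)² = π(2.500×10^-2 m)² = 1.963×10^-3 m².
For a long solenoid, L = μ₀N²A/ℓ.
L = (4π×10⁻⁷)(257)²(1.963×10^-3)/(0.607 m) = 2.6848×10^-4 H.

L ≈ 268 μH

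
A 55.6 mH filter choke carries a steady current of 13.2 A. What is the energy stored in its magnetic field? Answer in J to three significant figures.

Stored magnetic energy: U = ½LI².
U = ½(5.560×10^-2 H)(13.2 A)² = 4.844 J.

U ≈ 4.84 J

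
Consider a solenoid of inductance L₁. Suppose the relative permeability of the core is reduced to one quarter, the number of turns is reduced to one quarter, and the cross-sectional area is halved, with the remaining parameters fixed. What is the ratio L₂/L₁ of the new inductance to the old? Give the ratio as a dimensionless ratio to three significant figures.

L₂/L₁ = 0.00781

For a solenoid, L ∝ μᵣN²A/ℓ.
L₂/L₁ = (0.25) × (0.25)^2 × (0.5) = 0.00781.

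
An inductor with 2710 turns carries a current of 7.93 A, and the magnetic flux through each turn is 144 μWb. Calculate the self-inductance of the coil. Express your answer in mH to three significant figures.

Self-inductance is defined by L = NΦ_B/I (flux linkage over current).
L = (2710)(1.440×10^-4 Wb)/(7.93 A) = 4.921×10^-2 H.

L ≈ 49.2 mH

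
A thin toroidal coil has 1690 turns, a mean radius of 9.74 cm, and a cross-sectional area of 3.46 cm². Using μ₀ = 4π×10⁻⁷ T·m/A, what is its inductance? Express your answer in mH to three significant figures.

L ≈ 2.03 mH

For a thin toroid, L = μ₀N²A/(2πR).
L = (4π×10⁻⁷)(1690)²(3.460×10^-4) / (2π×9.740×10^-2 m) = 2.029×10^-3 H.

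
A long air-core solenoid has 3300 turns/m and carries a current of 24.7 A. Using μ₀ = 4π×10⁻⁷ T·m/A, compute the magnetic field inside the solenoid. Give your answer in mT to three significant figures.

Inside a long solenoid, B = μ₀nI.
B = (4π×10⁻⁷)(3.300×10^3 m⁻¹)(24.7 A) = 0.1024 T.

B ≈ 102 mT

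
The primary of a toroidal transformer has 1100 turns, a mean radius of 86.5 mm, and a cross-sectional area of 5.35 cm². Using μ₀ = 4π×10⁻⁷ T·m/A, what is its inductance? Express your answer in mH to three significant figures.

L ≈ 1.50 mH

For a thin toroid, L = μ₀N²A/(2πR).
L = (4π×10⁻⁷)(1100)²(5.350×10^-4) / (2π×8.650×10^-2 m) = 1.497×10^-3 H.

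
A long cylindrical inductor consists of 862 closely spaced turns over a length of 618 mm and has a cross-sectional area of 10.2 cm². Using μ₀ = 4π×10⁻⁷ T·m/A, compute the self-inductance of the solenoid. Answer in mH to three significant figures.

L ≈ 1.54 mH

A = 10.2 cm² = 1.020×10^-3 m².
For a long solenoid, L = μ₀N²A/ℓ.
L = (4π×10⁻⁷)(862)²(1.020×10^-3)/(0.618 m) = 1.541×10^-3 H.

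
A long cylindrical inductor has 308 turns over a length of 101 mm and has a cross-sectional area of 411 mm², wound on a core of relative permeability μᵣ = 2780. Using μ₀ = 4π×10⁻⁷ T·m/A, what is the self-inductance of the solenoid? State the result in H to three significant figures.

A = 411 mm² = 4.110×10^-4 m².
For a long solenoid, L = μ₀μᵣN²A/ℓ.
L = (4π×10⁻⁷)(2780)(308)²(4.110×10^-4)/(0.101 m) = 1.349 H.

L ≈ 1.35 H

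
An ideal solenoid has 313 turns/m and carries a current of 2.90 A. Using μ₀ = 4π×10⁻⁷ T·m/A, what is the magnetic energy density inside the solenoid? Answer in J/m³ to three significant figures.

B = μ₀nI = (4π×10⁻⁷)(313)(2.90) = 1.141×10^-3 T.
u = B²/(2μ₀) = (1.141×10^-3)²/(2×4π×10⁻⁷) = 0.5177 J/m³.

u ≈ 0.518 J/m³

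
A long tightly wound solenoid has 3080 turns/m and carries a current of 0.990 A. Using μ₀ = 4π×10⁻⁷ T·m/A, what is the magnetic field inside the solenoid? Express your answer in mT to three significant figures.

Inside a long solenoid, B = μ₀nI.
B = (4π×10⁻⁷)(3.080×10^3 m⁻¹)(0.990 A) = 3.832×10^-3 T.

B ≈ 3.83 mT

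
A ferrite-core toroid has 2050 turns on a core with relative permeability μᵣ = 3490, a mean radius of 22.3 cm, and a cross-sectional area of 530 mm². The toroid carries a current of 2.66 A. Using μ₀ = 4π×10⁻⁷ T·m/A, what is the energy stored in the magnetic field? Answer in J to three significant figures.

U ≈ 24.7 J

L = μ₀μᵣN²A/(2πR) = (4π×10⁻⁷)(3490)(2050)²(5.300×10^-4)/(2π×0.223) = 6.972 H.
U = ½LI² = ½(6.972)(2.66)² = 24.66 J.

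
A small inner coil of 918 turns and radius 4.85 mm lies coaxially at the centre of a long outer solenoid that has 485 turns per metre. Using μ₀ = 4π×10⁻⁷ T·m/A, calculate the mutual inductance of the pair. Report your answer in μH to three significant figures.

M ≈ 41.3 μH

The outer solenoid produces a uniform field B₁ = μ₀n₁I₁ across the inner coil,
so the flux linkage is N₂Φ = N₂B₁A₂ = μ₀n₁N₂A₂·I₁, giving M = μ₀n₁N₂A₂.
A₂ = πr² = π(4.850×10^-3 m)² = 7.390×10^-5 m².
M = (4π×10⁻⁷)(485)(918)(7.390×10^-5) = 4.1345×10^-5 H.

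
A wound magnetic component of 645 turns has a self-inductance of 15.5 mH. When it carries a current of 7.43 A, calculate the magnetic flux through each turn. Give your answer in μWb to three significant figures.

Φ_B ≈ 179 μWb

From L = NΦ_B/I, the flux per turn is Φ_B = LI/N.
Φ_B = (1.550×10^-2 H)(7.43 A)/645 = 1.786×10^-4 Wb.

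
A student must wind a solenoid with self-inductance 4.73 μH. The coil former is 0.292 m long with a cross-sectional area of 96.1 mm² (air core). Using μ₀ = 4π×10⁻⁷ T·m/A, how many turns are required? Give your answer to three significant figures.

A = 96.1 mm² = 9.610×10^-5 m².
From L = μ₀N²A/ℓ, N = √(Lℓ / (μ₀A)).
N = √[(4.730×10^-6)(0.292) / ((4π×10⁻⁷)×9.610×10^-5)] = √(1.144×10^4) ≈ 106.9.

N ≈ 107 turns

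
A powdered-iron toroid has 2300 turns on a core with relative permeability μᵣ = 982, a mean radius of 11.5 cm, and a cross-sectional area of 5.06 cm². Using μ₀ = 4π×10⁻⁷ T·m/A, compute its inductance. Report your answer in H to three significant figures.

L ≈ 4.57 H

For a thin toroid, L = μ₀μᵣN²A/(2πR).
L = (4π×10⁻⁷)(982)(2300)²(5.060×10^-4) / (2π×0.115 m) = 4.571 H.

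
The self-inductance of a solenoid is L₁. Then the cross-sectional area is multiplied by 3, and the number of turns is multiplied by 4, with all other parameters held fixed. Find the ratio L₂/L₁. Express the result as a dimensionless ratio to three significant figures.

For a solenoid, L ∝ μᵣN²A/ℓ.
L₂/L₁ = (3) × (4)^2 = 48.0.

L₂/L₁ = 48.0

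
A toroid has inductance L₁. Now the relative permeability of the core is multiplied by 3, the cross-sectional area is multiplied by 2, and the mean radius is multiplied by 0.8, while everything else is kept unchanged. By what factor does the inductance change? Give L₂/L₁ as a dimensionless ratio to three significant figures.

L₂/L₁ = 7.50

For a toroid, L ∝ μᵣN²A/R.
L₂/L₁ = (3) × (2) × (0.8)^-1 = 7.50.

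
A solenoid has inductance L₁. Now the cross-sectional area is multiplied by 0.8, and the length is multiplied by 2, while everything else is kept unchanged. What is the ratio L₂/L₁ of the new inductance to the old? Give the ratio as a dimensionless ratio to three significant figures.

For a solenoid, L ∝ μᵣN²A/ℓ.
L₂/L₁ = (0.8) × (2)^-1 = 0.400.

L₂/L₁ = 0.400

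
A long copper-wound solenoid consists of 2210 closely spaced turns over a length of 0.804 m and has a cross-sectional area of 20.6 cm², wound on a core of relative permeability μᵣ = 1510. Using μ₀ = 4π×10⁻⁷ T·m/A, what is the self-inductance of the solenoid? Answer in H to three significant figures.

A = 20.6 cm² = 2.060×10^-3 m².
For a long solenoid, L = μ₀μᵣN²A/ℓ.
L = (4π×10⁻⁷)(1510)(2210)²(2.060×10^-3)/(0.804 m) = 23.746 H.

L ≈ 23.7 H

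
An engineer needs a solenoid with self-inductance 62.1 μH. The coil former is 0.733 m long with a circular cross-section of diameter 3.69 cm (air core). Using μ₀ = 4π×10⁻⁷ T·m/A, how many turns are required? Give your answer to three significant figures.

N ≈ 184 turns

A = π(d/2)² = π(1.845×10^-2 m)² = 1.069×10^-3 m².
From L = μ₀N²A/ℓ, N = √(Lℓ / (μ₀A)).
N = √[(6.210×10^-5)(0.733) / ((4π×10⁻⁷)×1.069×10^-3)] = √(3.387×10^4) ≈ 184.0.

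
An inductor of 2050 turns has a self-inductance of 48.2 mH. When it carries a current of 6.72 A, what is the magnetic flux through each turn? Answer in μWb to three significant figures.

Φ_B ≈ 158 μWb

From L = NΦ_B/I, the flux per turn is Φ_B = LI/N.
Φ_B = (4.820×10^-2 H)(6.72 A)/2050 = 1.580×10^-4 Wb.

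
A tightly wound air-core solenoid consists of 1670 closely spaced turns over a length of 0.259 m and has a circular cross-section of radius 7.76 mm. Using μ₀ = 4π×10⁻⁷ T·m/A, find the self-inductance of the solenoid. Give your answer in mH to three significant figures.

L ≈ 2.56 mH

A = πr² = π(7.760×10^-3 m)² = 1.892×10^-4 m².
For a long solenoid, L = μ₀N²A/ℓ.
L = (4π×10⁻⁷)(1670)²(1.892×10^-4)/(0.259 m) = 2.560×10^-3 H.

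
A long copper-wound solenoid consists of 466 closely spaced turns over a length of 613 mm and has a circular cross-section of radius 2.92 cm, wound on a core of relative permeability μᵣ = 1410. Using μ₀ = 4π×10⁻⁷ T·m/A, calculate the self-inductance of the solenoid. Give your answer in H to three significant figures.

L ≈ 1.68 H

A = πr² = π(2.920×10^-2 m)² = 2.679×10^-3 m².
For a long solenoid, L = μ₀μᵣN²A/ℓ.
L = (4π×10⁻⁷)(1410)(466)²(2.679×10^-3)/(0.613 m) = 1.681 H.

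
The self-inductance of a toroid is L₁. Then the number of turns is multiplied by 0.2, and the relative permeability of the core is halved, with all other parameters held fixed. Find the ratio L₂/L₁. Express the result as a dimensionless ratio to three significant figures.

For a toroid, L ∝ μᵣN²A/R.
L₂/L₁ = (0.2)^2 × (0.5) = 0.0200.

L₂/L₁ = 0.0200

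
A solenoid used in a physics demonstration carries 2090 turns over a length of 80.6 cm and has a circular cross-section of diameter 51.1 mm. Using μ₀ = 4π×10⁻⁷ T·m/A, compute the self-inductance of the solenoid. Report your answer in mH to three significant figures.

L ≈ 14.0 mH

A = π(d/2)² = π(2.555×10^-2 m)² = 2.051×10^-3 m².
For a long solenoid, L = μ₀N²A/ℓ.
L = (4π×10⁻⁷)(2090)²(2.051×10^-3)/(0.806 m) = 1.397×10^-2 H.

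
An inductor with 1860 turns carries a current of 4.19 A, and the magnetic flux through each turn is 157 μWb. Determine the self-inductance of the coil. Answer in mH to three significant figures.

L ≈ 69.7 mH

Self-inductance is defined by L = NΦ_B/I (flux linkage over current).
L = (1860)(1.570×10^-4 Wb)/(4.19 A) = 6.969×10^-2 H.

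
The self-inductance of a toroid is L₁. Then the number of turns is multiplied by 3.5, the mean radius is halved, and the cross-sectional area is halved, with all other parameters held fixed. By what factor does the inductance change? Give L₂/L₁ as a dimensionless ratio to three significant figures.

For a toroid, L ∝ μᵣN²A/R.
L₂/L₁ = (3.5)^2 × (0.5)^-1 × (0.5) = 12.3.

L₂/L₁ = 12.3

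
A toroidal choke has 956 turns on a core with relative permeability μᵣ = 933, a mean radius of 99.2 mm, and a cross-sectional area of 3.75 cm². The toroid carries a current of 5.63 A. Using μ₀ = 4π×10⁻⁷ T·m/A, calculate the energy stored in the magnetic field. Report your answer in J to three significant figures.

U ≈ 10.2 J

L = μ₀μᵣN²A/(2πR) = (4π×10⁻⁷)(933)(956)²(3.750×10^-4)/(2π×9.920×10^-2) = 0.6447 H.
U = ½LI² = ½(0.6447)(5.63)² = 10.22 J.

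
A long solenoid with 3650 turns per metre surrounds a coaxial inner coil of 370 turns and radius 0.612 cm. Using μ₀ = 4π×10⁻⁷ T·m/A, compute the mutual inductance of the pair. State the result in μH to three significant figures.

M ≈ 200 μH

The outer solenoid produces a uniform field B₁ = μ₀n₁I₁ across the inner coil,
so the flux linkage is N₂Φ = N₂B₁A₂ = μ₀n₁N₂A₂·I₁, giving M = μ₀n₁N₂A₂.
A₂ = πr² = π(6.120×10^-3 m)² = 1.177×10^-4 m².
M = (4π×10⁻⁷)(3650)(370)(1.177×10^-4) = 1.997×10^-4 H.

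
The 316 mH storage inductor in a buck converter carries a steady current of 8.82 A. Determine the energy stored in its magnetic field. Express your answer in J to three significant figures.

Stored magnetic energy: U = ½LI².
U = ½(0.316 H)(8.82 A)² = 12.29 J.

U ≈ 12.3 J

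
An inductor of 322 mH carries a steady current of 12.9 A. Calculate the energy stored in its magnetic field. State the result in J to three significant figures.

Stored magnetic energy: U = ½LI².
U = ½(0.322 H)(12.9 A)² = 26.79 J.

U ≈ 26.8 J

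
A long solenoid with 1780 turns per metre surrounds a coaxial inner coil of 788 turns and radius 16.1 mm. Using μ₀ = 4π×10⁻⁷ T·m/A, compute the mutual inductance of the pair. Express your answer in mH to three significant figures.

M ≈ 1.44 mH

The outer solenoid produces a uniform field B₁ = μ₀n₁I₁ across the inner coil,
so the flux linkage is N₂Φ = N₂B₁A₂ = μ₀n₁N₂A₂·I₁, giving M = μ₀n₁N₂A₂.
A₂ = πr² = π(1.610×10^-2 m)² = 8.143×10^-4 m².
M = (4π×10⁻⁷)(1780)(788)(8.143×10^-4) = 1.435×10^-3 H.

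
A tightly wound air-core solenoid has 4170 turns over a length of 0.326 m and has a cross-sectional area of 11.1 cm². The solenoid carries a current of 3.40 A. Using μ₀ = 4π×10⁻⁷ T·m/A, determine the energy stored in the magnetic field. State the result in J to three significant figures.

A = 11.1 cm² = 1.110×10^-3 m².
L = μ₀N²A/ℓ = (4π×10⁻⁷)(4170)²(1.110×10^-3)/(0.326) = 7.440×10^-2 H.
U = ½LI² = ½(7.440×10^-2)(3.40)² = 0.43 J.

U ≈ 0.430 J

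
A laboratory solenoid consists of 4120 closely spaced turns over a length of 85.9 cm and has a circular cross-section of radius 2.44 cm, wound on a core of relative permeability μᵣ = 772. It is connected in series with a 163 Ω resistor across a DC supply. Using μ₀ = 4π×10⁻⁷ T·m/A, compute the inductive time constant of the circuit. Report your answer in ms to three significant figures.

A = πr² = π(2.440×10^-2 m)² = 1.870×10^-3 m².
L = μ₀μᵣN²A/ℓ = (4π×10⁻⁷)(772)(4120)²(1.870×10^-3)/(0.859) = 35.86 H.
τ = L/R = (35.86)/(163) = 0.22 s.

τ ≈ 220 ms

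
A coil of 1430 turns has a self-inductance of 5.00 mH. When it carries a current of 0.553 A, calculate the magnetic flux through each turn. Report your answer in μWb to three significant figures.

From L = NΦ_B/I, the flux per turn is Φ_B = LI/N.
Φ_B = (5.000×10^-3 H)(0.553 A)/1430 = 1.934×10^-6 Wb.

Φ_B ≈ 1.93 μWb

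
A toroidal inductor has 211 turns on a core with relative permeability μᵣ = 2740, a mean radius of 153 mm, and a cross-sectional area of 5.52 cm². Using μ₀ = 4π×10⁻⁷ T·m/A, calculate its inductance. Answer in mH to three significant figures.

L ≈ 88.0 mH

For a thin toroid, L = μ₀μᵣN²A/(2πR).
L = (4π×10⁻⁷)(2740)(211)²(5.520×10^-4) / (2π×0.153 m) = 8.802×10^-2 H.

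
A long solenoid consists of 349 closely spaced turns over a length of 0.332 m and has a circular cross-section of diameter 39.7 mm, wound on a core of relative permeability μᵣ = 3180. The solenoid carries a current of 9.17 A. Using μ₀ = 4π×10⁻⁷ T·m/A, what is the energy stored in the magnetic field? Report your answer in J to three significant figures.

U ≈ 76.3 J

A = π(d/2)² = π(1.985×10^-2 m)² = 1.238×10^-3 m².
L = μ₀μᵣN²A/ℓ = (4π×10⁻⁷)(3180)(349)²(1.238×10^-3)/(0.332) = 1.8148 H.
U = ½LI² = ½(1.8148)(9.17)² = 76.3 J.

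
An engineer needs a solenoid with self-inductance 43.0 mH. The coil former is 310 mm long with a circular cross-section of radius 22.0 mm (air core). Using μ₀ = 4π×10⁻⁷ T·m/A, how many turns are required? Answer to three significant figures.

N ≈ 2640 turns

A = πr² = π(2.200×10^-2 m)² = 1.521×10^-3 m².
From L = μ₀N²A/ℓ, N = √(Lℓ / (μ₀A)).
N = √[(4.300×10^-2)(0.31) / ((4π×10⁻⁷)×1.521×10^-3)] = √(6.976×10^6) ≈ 2641.3.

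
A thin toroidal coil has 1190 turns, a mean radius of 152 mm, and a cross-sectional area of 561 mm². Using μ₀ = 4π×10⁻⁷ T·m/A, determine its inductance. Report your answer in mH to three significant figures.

For a thin toroid, L = μ₀N²A/(2πR).
L = (4π×10⁻⁷)(1190)²(5.610×10^-4) / (2π×0.152 m) = 1.045×10^-3 H.

L ≈ 1.05 mH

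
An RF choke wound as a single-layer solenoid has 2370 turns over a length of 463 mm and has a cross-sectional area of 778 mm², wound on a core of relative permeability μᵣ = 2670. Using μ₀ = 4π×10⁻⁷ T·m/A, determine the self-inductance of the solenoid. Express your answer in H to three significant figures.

L ≈ 31.7 H

A = 778 mm² = 7.780×10^-4 m².
For a long solenoid, L = μ₀μᵣN²A/ℓ.
L = (4π×10⁻⁷)(2670)(2370)²(7.780×10^-4)/(0.463 m) = 31.67 H.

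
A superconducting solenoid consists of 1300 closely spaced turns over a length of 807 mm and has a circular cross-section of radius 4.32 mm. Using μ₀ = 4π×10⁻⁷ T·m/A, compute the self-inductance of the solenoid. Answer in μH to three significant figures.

A = πr² = π(4.320×10^-3 m)² = 5.863×10^-5 m².
For a long solenoid, L = μ₀N²A/ℓ.
L = (4π×10⁻⁷)(1300)²(5.863×10^-5)/(0.807 m) = 1.543×10^-4 H.

L ≈ 154 μH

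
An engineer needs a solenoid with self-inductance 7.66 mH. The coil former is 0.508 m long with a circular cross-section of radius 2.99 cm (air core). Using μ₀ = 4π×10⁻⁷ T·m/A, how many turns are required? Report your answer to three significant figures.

A = πr² = π(2.990×10^-2 m)² = 2.809×10^-3 m².
From L = μ₀N²A/ℓ, N = √(Lℓ / (μ₀A)).
N = √[(7.660×10^-3)(0.508) / ((4π×10⁻⁷)×2.809×10^-3)] = √(1.103×10^6) ≈ 1050.0.

N ≈ 1050 turns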